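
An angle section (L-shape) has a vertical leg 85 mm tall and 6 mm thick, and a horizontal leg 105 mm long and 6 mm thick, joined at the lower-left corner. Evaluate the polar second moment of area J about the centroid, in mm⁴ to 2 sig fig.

J ≈ 2.0 × 10⁶ mm⁴

Break the section into simple shapes (no overlaps), measuring from the bottom-left corner of the bounding box.
Vertical leg: 6 × 85, A = 510 mm², y = 42.5 mm, Ī = 307 063 mm⁴.
Horizontal leg (remainder): 99 × 6, A = 594 mm², y = 3 mm, Ī = 1 782 mm⁴.
Centroid: ȳ = ΣA·y / ΣA = 21.25 mm.
Transfer each piece to the centroidal x-axis using Ī + A·d² with d = y − 21.25:
  vertical leg: d = 21.25 mm → contributes +537 418 mm⁴
  horizontal leg (remainder): d = -18.25 mm → contributes +199 562 mm⁴
Total I = 736 980 mm⁴.
For the y-axis: x̄ = 31.25 mm.
Repeating about the centroidal y-axis gives I_y = 1 243 000 mm⁴.
Polar second moment: J = I_x + I_y = 1 979 981 mm⁴.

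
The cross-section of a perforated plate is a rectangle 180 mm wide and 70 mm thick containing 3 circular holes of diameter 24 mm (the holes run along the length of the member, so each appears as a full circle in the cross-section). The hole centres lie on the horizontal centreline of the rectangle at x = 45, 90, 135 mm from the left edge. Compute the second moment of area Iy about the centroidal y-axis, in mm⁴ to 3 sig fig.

Decompose the section into non-overlapping parts with the origin at the bottom-left of its bounding rectangle.
Plate: 180 × 70, A = 12 600 mm², x = 90 mm, Ī = 34 020 000 mm⁴.
Hole 1 (subtracted): ⌀24, A = 452.39 mm², x = 45 mm, Ī = 16 286 mm⁴.
Hole 2 (subtracted): ⌀24, A = 452.39 mm², x = 90 mm, Ī = 16 286 mm⁴.
Hole 3 (subtracted): ⌀24, A = 452.39 mm², x = 135 mm, Ī = 16 286 mm⁴.
By symmetry the centroid is at mid-width, x̄ = 90 mm.
Transfer each piece to the centroidal y-axis using Ī + A·d² with d = x − 90:
  plate: d = 0 mm → contributes +34 020 000 mm⁴
  hole 1: d = -45 mm → contributes −932 374 mm⁴
  hole 2: d = 0 mm → contributes −16 286 mm⁴
  hole 3: d = 45 mm → contributes −932 374 mm⁴
Total I = 32 138 965 mm⁴.

Iy ≈ 3.21 × 10⁷ mm⁴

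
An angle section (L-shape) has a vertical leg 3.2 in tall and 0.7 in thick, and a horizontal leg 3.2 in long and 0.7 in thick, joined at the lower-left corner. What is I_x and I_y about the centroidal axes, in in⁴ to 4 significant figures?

Decompose the section into non-overlapping parts with the origin at the bottom-left of its bounding rectangle.
Vertical leg: 0.7 × 3.2, A = 2.24 in², y = 1.6 in, Ī = 1.91147 in⁴.
Horizontal leg (remainder): 2.5 × 0.7, A = 1.75 in², y = 0.35 in, Ī = 0.0714583 in⁴.
Centroid: ȳ = ΣA·y / ΣA = 1.05175 in.
Transfer each piece to the centroidal x-axis using Ī + A·d² with d = y − 1.05175:
  vertical leg: d = 0.548246 in → contributes +2.58475 in⁴
  horizontal leg (remainder): d = -0.701754 in → contributes +0.933262 in⁴
Total I = 3.51801 in⁴.
For the y-axis: x̄ = 1.05175 in.
Repeating about the centroidal y-axis gives I_y = 3.51801 in⁴.

I_x ≈ 3.518 in⁴, I_y ≈ 3.518 in⁴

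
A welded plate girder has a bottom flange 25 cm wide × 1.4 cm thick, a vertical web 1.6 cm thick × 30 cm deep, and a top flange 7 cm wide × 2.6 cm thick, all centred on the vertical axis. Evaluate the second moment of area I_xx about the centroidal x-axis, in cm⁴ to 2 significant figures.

I_xx ≈ 1.6 × 10⁴ cm⁴

Decompose the section into non-overlapping parts with the origin at the bottom-left of its bounding rectangle.
Bottom plate: 25 × 1.4, A = 35 cm², y = 0.7 cm, Ī = 5.717 cm⁴.
Web plate: 1.6 × 30, A = 48 cm², y = 16.4 cm, Ī = 3 600 cm⁴.
Top plate: 7 × 2.6, A = 18.2 cm², y = 32.7 cm, Ī = 10.25 cm⁴.
Centroid: ȳ = ΣA·y / ΣA = 13.9 cm.
Transfer each piece to the centroidal x-axis using Ī + A·d² with d = y − 13.9:
  bottom plate: d = -13.2 cm → contributes +6 106 cm⁴
  web plate: d = 2.498 cm → contributes +3 900 cm⁴
  top plate: d = 18.8 cm → contributes +6 442 cm⁴
Total I = 16 447 cm⁴.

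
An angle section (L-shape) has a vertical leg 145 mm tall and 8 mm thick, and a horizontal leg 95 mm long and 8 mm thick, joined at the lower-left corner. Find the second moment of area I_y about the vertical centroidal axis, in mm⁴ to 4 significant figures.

I_y ≈ 1.427 × 10⁶ mm⁴

Split into non-overlapping primitives; take the origin at the lower-left of the bounding box.
Vertical leg: 8 × 145, A = 1 160 mm², x = 4 mm, Ī = 6186.67 mm⁴.
Horizontal leg (remainder): 87 × 8, A = 696 mm², x = 51.5 mm, Ī = 439 002 mm⁴.
Centroid: x̄ = ΣA·x / ΣA = 21.8125 mm.
Transfer each piece to the vertical centroidal axis using Ī + A·d² with d = x − 21.8125:
  vertical leg: d = -17.8125 mm → contributes +374 237 mm⁴
  horizontal leg (remainder): d = 29.6875 mm → contributes +1 052 420 mm⁴
Total I = 1 426 657 mm⁴.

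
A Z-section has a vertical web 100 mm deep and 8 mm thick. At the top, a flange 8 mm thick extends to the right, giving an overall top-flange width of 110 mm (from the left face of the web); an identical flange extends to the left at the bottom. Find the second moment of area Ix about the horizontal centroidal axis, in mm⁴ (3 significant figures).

Ix ≈ 4.13 × 10⁶ mm⁴

Decompose the section into non-overlapping parts with the origin at the bottom-left of its bounding rectangle.
Web: 8 × 100, A = 800 mm², y = 50 mm, Ī = 666 667 mm⁴.
Top flange (beyond web): 102 × 8, A = 816 mm², y = 96 mm, Ī = 4 352 mm⁴.
Bottom flange (beyond web): 102 × 8, A = 816 mm², y = 4 mm, Ī = 4 352 mm⁴.
Centroid: ȳ = ΣA·y / ΣA = 50 mm.
Transfer each piece to the horizontal centroidal axis using Ī + A·d² with d = y − 50:
  web: d = 0 mm → contributes +666 667 mm⁴
  top flange (beyond web): d = 46 mm → contributes +1 731 008 mm⁴
  bottom flange (beyond web): d = -46 mm → contributes +1 731 008 mm⁴
Total I = 4 128 683 mm⁴.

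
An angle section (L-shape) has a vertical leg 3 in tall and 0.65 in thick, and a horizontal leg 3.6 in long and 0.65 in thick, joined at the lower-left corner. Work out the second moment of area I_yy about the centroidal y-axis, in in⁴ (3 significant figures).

I_yy ≈ 4.59 in⁴

Decompose the section into non-overlapping parts with the origin at the bottom-left of its bounding rectangle.
Vertical leg: 0.65 × 3, A = 1.95 in², x = 0.325 in, Ī = 0.068656 in⁴.
Horizontal leg (remainder): 2.95 × 0.65, A = 1.9175 in², x = 2.125 in, Ī = 1.3906 in⁴.
Centroid: x̄ = ΣA·x / ΣA = 1.2174 in.
Transfer each piece to the centroidal y-axis using Ī + A·d² with d = x − 1.2174:
  vertical leg: d = -0.89244 in → contributes +1.6217 in⁴
  horizontal leg (remainder): d = 0.90756 in → contributes +2.97 in⁴
Total I = 4.5917 in⁴.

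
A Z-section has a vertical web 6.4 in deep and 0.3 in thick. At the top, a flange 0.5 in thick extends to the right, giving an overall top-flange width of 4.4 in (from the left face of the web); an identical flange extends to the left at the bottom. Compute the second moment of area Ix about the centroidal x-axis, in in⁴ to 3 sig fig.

Ix ≈ 42.3 in⁴

Split into non-overlapping primitives; take the origin at the lower-left of the bounding box.
Web: 0.3 × 6.4, A = 1.92 in², y = 3.2 in, Ī = 6.5536 in⁴.
Top flange (beyond web): 4.1 × 0.5, A = 2.05 in², y = 6.15 in, Ī = 0.042708 in⁴.
Bottom flange (beyond web): 4.1 × 0.5, A = 2.05 in², y = 0.25 in, Ī = 0.042708 in⁴.
Centroid: ȳ = ΣA·y / ΣA = 3.2 in.
Transfer each piece to the centroidal x-axis using Ī + A·d² with d = y − 3.2:
  web: d = 0 in → contributes +6.5536 in⁴
  top flange (beyond web): d = 2.95 in → contributes +17.883 in⁴
  bottom flange (beyond web): d = -2.95 in → contributes +17.883 in⁴
Total I = 42.319 in⁴.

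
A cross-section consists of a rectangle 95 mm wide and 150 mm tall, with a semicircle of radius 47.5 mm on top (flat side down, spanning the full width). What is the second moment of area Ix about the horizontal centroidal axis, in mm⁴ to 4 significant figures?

Split into non-overlapping primitives; take the origin at the lower-left of the bounding box.
Rectangular body: 95 × 150, A = 14 250 mm², y = 75 mm, Ī = 26 718 750 mm⁴.
Semicircular cap: semicircle r = 47.5, A = 3544.11 mm², y = 170.16 mm, Ī = 558 736 mm⁴.
Centroid: ȳ = ΣA·y / ΣA = 93.9532 mm.
Transfer each piece to the horizontal centroidal axis using Ī + A·d² with d = y − 93.9532:
  rectangular body: d = -18.9532 mm → contributes +31 837 713 mm⁴
  semicircular cap: d = 76.2064 mm → contributes +21 140 840 mm⁴
Total I = 52 978 553 mm⁴.

Ix ≈ 5.298 × 10⁷ mm⁴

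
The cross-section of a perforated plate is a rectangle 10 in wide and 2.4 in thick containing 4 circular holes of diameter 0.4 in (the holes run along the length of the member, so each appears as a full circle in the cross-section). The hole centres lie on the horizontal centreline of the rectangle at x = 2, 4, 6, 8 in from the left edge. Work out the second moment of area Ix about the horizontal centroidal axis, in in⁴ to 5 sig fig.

Ix ≈ 11.515 in⁴

Treat the section as a set of non-overlapping primitives; coordinates are from the bounding-box lower-left.
Plate: 10 × 2.4, A = 24 in², y = 1.2 in, Ī = 11.52 in⁴.
Hole 1 (subtracted): ⌀0.4, A = 0.1256637 in², y = 1.2 in, Ī = 0.001256637 in⁴.
Hole 2 (subtracted): ⌀0.4, A = 0.1256637 in², y = 1.2 in, Ī = 0.001256637 in⁴.
Hole 3 (subtracted): ⌀0.4, A = 0.1256637 in², y = 1.2 in, Ī = 0.001256637 in⁴.
Hole 4 (subtracted): ⌀0.4, A = 0.1256637 in², y = 1.2 in, Ī = 0.001256637 in⁴.
By symmetry the centroid is at mid-height, ȳ = 1.2 in.
All pieces are centred on the horizontal centroidal axis, so I = ΣĪ (holes subtracted) = 11.51497 in⁴.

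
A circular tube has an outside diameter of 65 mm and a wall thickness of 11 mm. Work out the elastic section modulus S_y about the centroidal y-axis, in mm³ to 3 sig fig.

S_y ≈ 2.18 × 10⁴ mm³

Break the section into simple shapes (no overlaps), measuring from the bottom-left corner of the bounding box.
Outer circle: ⌀65, A = 3318.3 mm², x = 32.5 mm, Ī = 876 241 mm⁴.
Bore (subtracted): ⌀43, A = 1452.2 mm², x = 32.5 mm, Ī = 167 820 mm⁴.
By symmetry the centroid is at mid-width, x̄ = 32.5 mm.
All pieces are centred on the centroidal y-axis, so I = ΣĪ (holes subtracted) = 708 421 mm⁴.
Extreme fibre distance c = 32.5 mm; S = I/c = 21 798 mm³.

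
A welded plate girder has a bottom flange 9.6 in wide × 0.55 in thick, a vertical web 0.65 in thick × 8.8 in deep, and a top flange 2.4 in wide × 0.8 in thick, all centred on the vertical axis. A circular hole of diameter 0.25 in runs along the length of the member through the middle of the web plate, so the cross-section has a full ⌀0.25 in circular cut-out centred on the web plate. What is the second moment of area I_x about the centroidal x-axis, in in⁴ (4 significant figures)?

Decompose the section into non-overlapping parts with the origin at the bottom-left of its bounding rectangle.
Bottom plate: 9.6 × 0.55, A = 5.28 in², y = 0.275 in, Ī = 0.1331 in⁴.
Web plate: 0.65 × 8.8, A = 5.72 in², y = 4.95 in, Ī = 36.9131 in⁴.
Top plate: 2.4 × 0.8, A = 1.92 in², y = 9.75 in, Ī = 0.1024 in⁴.
Hole (subtracted): ⌀0.25, A = 0.0490874 in², y = 4.95 in, Ī = 0.000191748 in⁴.
Centroid: ȳ = ΣA·y / ΣA = 3.74822 in.
Transfer each piece to the centroidal x-axis using Ī + A·d² with d = y − 3.74822:
  bottom plate: d = -3.47322 in → contributes +63.8271 in⁴
  web plate: d = 1.20178 in → contributes +45.1743 in⁴
  top plate: d = 6.00178 in → contributes +69.2634 in⁴
  hole: d = 1.20178 in → contributes −0.0710874 in⁴
Total I = 178.194 in⁴.

I_x ≈ 178.2 in⁴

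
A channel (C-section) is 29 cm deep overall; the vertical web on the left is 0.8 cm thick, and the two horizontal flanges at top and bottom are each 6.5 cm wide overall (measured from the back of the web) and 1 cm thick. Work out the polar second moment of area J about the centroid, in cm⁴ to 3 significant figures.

Decompose the section into non-overlapping parts with the origin at the bottom-left of its bounding rectangle.
Web: 0.8 × 29, A = 23.2 cm², y = 14.5 cm, Ī = 1625.9 cm⁴.
Top flange (beyond web): 5.7 × 1, A = 5.7 cm², y = 28.5 cm, Ī = 0.475 cm⁴.
Bottom flange (beyond web): 5.7 × 1, A = 5.7 cm², y = 0.5 cm, Ī = 0.475 cm⁴.
By symmetry the centroid is at mid-height, ȳ = 14.5 cm.
Transfer each piece to the centroidal x-axis using Ī + A·d² with d = y − 14.5:
  web: d = 0 cm → contributes +1625.9 cm⁴
  top flange (beyond web): d = 14 cm → contributes +1117.7 cm⁴
  bottom flange (beyond web): d = -14 cm → contributes +1117.7 cm⁴
Total I = 3861.3 cm⁴.
For the y-axis: x̄ = 1.4708 cm.
Repeating about the centroidal y-axis gives I_y = 112.84 cm⁴.
Polar second moment: J = I_x + I_y = 3974.1 cm⁴.

J ≈ 3970 cm⁴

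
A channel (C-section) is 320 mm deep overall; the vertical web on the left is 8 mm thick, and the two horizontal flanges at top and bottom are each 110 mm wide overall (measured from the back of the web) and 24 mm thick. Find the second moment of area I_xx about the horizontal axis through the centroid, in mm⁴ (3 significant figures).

Split into non-overlapping primitives; take the origin at the lower-left of the bounding box.
Web: 8 × 320, A = 2 560 mm², y = 160 mm, Ī = 21 845 333 mm⁴.
Top flange (beyond web): 102 × 24, A = 2 448 mm², y = 308 mm, Ī = 117 504 mm⁴.
Bottom flange (beyond web): 102 × 24, A = 2 448 mm², y = 12 mm, Ī = 117 504 mm⁴.
By symmetry the centroid is at mid-height, ȳ = 160 mm.
Transfer each piece to the horizontal axis through the centroid using Ī + A·d² with d = y − 160:
  web: d = 0 mm → contributes +21 845 333 mm⁴
  top flange (beyond web): d = 148 mm → contributes +53 738 496 mm⁴
  bottom flange (beyond web): d = -148 mm → contributes +53 738 496 mm⁴
Total I = 129 322 325 mm⁴.

I_xx ≈ 1.29 × 10⁸ mm⁴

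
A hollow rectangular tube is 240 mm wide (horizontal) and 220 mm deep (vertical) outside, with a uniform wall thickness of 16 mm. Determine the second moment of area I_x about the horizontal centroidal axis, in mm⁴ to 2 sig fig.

Split into non-overlapping primitives; take the origin at the lower-left of the bounding box.
Outer rectangle: 240 × 220, A = 52 800 mm², y = 110 mm, Ī = 212 960 000 mm⁴.
Inner void (subtracted): 208 × 188, A = 39 104 mm², y = 110 mm, Ī = 115 174 315 mm⁴.
By symmetry the centroid is at mid-height, ȳ = 110 mm.
All pieces are centred on the horizontal centroidal axis, so I = ΣĪ (holes subtracted) = 97 785 685 mm⁴.

I_x ≈ 9.8 × 10⁷ mm⁴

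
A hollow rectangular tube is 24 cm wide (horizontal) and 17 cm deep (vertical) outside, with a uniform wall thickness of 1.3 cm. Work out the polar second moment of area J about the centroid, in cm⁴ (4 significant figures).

J ≈ 1.232 × 10⁴ cm⁴

Split into non-overlapping primitives; take the origin at the lower-left of the bounding box.
Outer rectangle: 24 × 17, A = 408 cm², y = 8.5 cm, Ī = 9 826 cm⁴.
Inner void (subtracted): 21.4 × 14.4, A = 308.16 cm², y = 8.5 cm, Ī = 5 325 cm⁴.
By symmetry the centroid is at mid-height, ȳ = 8.5 cm.
All pieces are centred on the centroidal x-axis, so I = ΣĪ (holes subtracted) = 4 501 cm⁴.
Repeating about the centroidal y-axis gives I_y = 7823.59 cm⁴.
Polar second moment: J = I_x + I_y = 12324.6 cm⁴.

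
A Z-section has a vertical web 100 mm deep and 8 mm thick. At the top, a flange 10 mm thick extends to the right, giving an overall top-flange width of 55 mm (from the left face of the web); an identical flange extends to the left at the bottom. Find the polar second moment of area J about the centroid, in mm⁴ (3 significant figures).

J ≈ 3.47 × 10⁶ mm⁴

Treat the section as a set of non-overlapping primitives; coordinates are from the bounding-box lower-left.
Web: 8 × 100, A = 800 mm², y = 50 mm, Ī = 666 667 mm⁴.
Top flange (beyond web): 47 × 10, A = 470 mm², y = 95 mm, Ī = 3916.7 mm⁴.
Bottom flange (beyond web): 47 × 10, A = 470 mm², y = 5 mm, Ī = 3916.7 mm⁴.
Centroid: ȳ = ΣA·y / ΣA = 50 mm.
Transfer each piece to the centroidal x-axis using Ī + A·d² with d = y − 50:
  web: d = 0 mm → contributes +666 667 mm⁴
  top flange (beyond web): d = 45 mm → contributes +955 667 mm⁴
  bottom flange (beyond web): d = -45 mm → contributes +955 667 mm⁴
Total I = 2 578 000 mm⁴.
For the y-axis: x̄ = 51 mm.
Repeating about the centroidal y-axis gives I_y = 888 180 mm⁴.
Polar second moment: J = I_x + I_y = 3 466 180 mm⁴.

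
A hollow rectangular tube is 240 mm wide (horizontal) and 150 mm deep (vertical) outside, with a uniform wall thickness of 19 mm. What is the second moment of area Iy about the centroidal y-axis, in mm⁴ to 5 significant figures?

Iy ≈ 9.5871 × 10⁷ mm⁴

Treat the section as a set of non-overlapping primitives; coordinates are from the bounding-box lower-left.
Outer rectangle: 240 × 150, A = 36 000 mm², x = 120 mm, Ī = 172 800 000 mm⁴.
Inner void (subtracted): 202 × 112, A = 22 624 mm², x = 120 mm, Ī = 76 929 141 mm⁴.
By symmetry the centroid is at mid-width, x̄ = 120 mm.
All pieces are centred on the centroidal y-axis, so I = ΣĪ (holes subtracted) = 95 870 859 mm⁴.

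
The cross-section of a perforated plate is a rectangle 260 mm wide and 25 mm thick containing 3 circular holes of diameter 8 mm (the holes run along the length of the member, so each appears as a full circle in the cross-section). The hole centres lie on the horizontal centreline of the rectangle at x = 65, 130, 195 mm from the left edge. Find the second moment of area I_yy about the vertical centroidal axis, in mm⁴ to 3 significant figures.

I_yy ≈ 3.62 × 10⁷ mm⁴

Decompose the section into non-overlapping parts with the origin at the bottom-left of its bounding rectangle.
Plate: 260 × 25, A = 6 500 mm², x = 130 mm, Ī = 36 616 667 mm⁴.
Hole 1 (subtracted): ⌀8, A = 50.265 mm², x = 65 mm, Ī = 201.06 mm⁴.
Hole 2 (subtracted): ⌀8, A = 50.265 mm², x = 130 mm, Ī = 201.06 mm⁴.
Hole 3 (subtracted): ⌀8, A = 50.265 mm², x = 195 mm, Ī = 201.06 mm⁴.
By symmetry the centroid is at mid-width, x̄ = 130 mm.
Transfer each piece to the vertical centroidal axis using Ī + A·d² with d = x − 130:
  plate: d = 0 mm → contributes +36 616 667 mm⁴
  hole 1: d = -65 mm → contributes −212 573 mm⁴
  hole 2: d = 0 mm → contributes −201.06 mm⁴
  hole 3: d = 65 mm → contributes −212 573 mm⁴
Total I = 36 191 320 mm⁴.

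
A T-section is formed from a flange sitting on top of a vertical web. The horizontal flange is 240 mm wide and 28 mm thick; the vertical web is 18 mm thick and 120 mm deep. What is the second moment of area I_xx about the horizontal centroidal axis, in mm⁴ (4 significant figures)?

I_xx ≈ 1.198 × 10⁷ mm⁴

Decompose the section into non-overlapping parts with the origin at the bottom-left of its bounding rectangle.
Flange: 240 × 28, A = 6 720 mm², y = 134 mm, Ī = 439 040 mm⁴.
Web: 18 × 120, A = 2 160 mm², y = 60 mm, Ī = 2 592 000 mm⁴.
Centroid: ȳ = ΣA·y / ΣA = 116 mm.
Transfer each piece to the horizontal centroidal axis using Ī + A·d² with d = y − 116:
  flange: d = 18 mm → contributes +2 616 320 mm⁴
  web: d = -56 mm → contributes +9 365 760 mm⁴
Total I = 11 982 080 mm⁴.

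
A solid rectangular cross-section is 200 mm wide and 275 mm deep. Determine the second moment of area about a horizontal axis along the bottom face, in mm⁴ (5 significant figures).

The section: 200 × 275, A = 55 000 mm², y = 137.5 mm, Ī = 346 614 583 mm⁴.
Transfer it to the bottom edge using Ī + A·d² with d = y − 0:
  the section: d = 137.5 mm → contributes +1 386 458 333 mm⁴
Total I = 1 386 458 333 mm⁴.

I_base ≈ 1.3865 × 10⁹ mm⁴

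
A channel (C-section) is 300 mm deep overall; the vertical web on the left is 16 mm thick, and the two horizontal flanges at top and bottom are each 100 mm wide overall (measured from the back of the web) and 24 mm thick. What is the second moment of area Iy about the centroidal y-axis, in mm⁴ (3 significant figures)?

Iy ≈ 7.95 × 10⁶ mm⁴

Break the section into simple shapes (no overlaps), measuring from the bottom-left corner of the bounding box.
Web: 16 × 300, A = 4 800 mm², x = 8 mm, Ī = 102 400 mm⁴.
Top flange (beyond web): 84 × 24, A = 2 016 mm², x = 58 mm, Ī = 1 185 408 mm⁴.
Bottom flange (beyond web): 84 × 24, A = 2 016 mm², x = 58 mm, Ī = 1 185 408 mm⁴.
Centroid: x̄ = ΣA·x / ΣA = 30.826 mm.
Transfer each piece to the centroidal y-axis using Ī + A·d² with d = x − 30.826:
  web: d = -22.826 mm → contributes +2 603 345 mm⁴
  top flange (beyond web): d = 27.174 mm → contributes +2 674 066 mm⁴
  bottom flange (beyond web): d = 27.174 mm → contributes +2 674 066 mm⁴
Total I = 7 951 477 mm⁴.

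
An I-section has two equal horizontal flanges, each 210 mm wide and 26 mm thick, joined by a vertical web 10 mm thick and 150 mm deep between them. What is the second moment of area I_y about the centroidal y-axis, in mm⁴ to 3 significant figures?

I_y ≈ 4.01 × 10⁷ mm⁴

Treat the section as a set of non-overlapping primitives; coordinates are from the bounding-box lower-left.
Bottom flange: 210 × 26, A = 5 460 mm², x = 105 mm, Ī = 20 065 500 mm⁴.
Web: 10 × 150, A = 1 500 mm², x = 105 mm, Ī = 12 500 mm⁴.
Top flange: 210 × 26, A = 5 460 mm², x = 105 mm, Ī = 20 065 500 mm⁴.
By symmetry the centroid is at mid-width, x̄ = 105 mm.
All pieces are centred on the centroidal y-axis, so I = ΣĪ = 40 143 500 mm⁴.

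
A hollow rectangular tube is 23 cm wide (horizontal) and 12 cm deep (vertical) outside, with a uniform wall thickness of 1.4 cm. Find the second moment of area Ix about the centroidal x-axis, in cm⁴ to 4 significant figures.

Decompose the section into non-overlapping parts with the origin at the bottom-left of its bounding rectangle.
Outer rectangle: 23 × 12, A = 276 cm², y = 6 cm, Ī = 3 312 cm⁴.
Inner void (subtracted): 20.2 × 9.2, A = 185.84 cm², y = 6 cm, Ī = 1310.79 cm⁴.
By symmetry the centroid is at mid-height, ȳ = 6 cm.
All pieces are centred on the centroidal x-axis, so I = ΣĪ (holes subtracted) = 2001.21 cm⁴.

Ix ≈ 2001 cm⁴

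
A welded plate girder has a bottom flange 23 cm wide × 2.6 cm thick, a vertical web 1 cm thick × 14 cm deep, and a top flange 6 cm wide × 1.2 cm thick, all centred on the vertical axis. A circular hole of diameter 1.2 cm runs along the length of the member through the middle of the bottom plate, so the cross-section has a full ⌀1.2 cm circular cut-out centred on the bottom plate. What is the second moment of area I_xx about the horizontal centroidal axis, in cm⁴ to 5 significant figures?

Decompose the section into non-overlapping parts with the origin at the bottom-left of its bounding rectangle.
Bottom plate: 23 × 2.6, A = 59.8 cm², y = 1.3 cm, Ī = 33.68733 cm⁴.
Web plate: 1 × 14, A = 14 cm², y = 9.6 cm, Ī = 228.6667 cm⁴.
Top plate: 6 × 1.2, A = 7.2 cm², y = 17.2 cm, Ī = 0.864 cm⁴.
Hole (subtracted): ⌀1.2, A = 1.130973 cm², y = 1.3 cm, Ī = 0.1017876 cm⁴.
Centroid: ȳ = ΣA·y / ΣA = 4.188229 cm.
Transfer each piece to the horizontal centroidal axis using Ī + A·d² with d = y − 4.188229:
  bottom plate: d = -2.888229 cm → contributes +532.5308 cm⁴
  web plate: d = 5.411771 cm → contributes +638.6885 cm⁴
  top plate: d = 13.01177 cm → contributes +1219.869 cm⁴
  hole: d = -2.888229 cm → contributes −9.536213 cm⁴
Total I = 2381.552 cm⁴.

I_xx ≈ 2381.6 cm⁴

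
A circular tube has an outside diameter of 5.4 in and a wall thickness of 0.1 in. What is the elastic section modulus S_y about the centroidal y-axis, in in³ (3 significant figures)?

S_y ≈ 2.17 in³

Split into non-overlapping primitives; take the origin at the lower-left of the bounding box.
Outer circle: ⌀5.4, A = 22.902 in², x = 2.7 in, Ī = 41.739 in⁴.
Bore (subtracted): ⌀5.2, A = 21.237 in², x = 2.7 in, Ī = 35.891 in⁴.
By symmetry the centroid is at mid-width, x̄ = 2.7 in.
All pieces are centred on the centroidal y-axis, so I = ΣĪ (holes subtracted) = 5.8485 in⁴.
Extreme fibre distance c = 2.7 in; S = I/c = 2.1661 in³.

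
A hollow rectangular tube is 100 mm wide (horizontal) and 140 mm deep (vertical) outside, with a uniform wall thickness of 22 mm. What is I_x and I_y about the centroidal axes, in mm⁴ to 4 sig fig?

I_x ≈ 1.874 × 10⁷ mm⁴, I_y ≈ 1.026 × 10⁷ mm⁴

Treat the section as a set of non-overlapping primitives; coordinates are from the bounding-box lower-left.
Outer rectangle: 100 × 140, A = 14 000 mm², y = 70 mm, Ī = 22 866 667 mm⁴.
Inner void (subtracted): 56 × 96, A = 5 376 mm², y = 70 mm, Ī = 4 128 768 mm⁴.
By symmetry the centroid is at mid-height, ȳ = 70 mm.
All pieces are centred on the centroidal x-axis, so I = ΣĪ (holes subtracted) = 18 737 899 mm⁴.
Repeating about the centroidal y-axis gives I_y = 10 261 739 mm⁴.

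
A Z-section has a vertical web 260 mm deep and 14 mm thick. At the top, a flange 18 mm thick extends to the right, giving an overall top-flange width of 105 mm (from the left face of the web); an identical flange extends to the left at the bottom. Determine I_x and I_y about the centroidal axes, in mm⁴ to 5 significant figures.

Split into non-overlapping primitives; take the origin at the lower-left of the bounding box.
Web: 14 × 260, A = 3 640 mm², y = 130 mm, Ī = 20 505 333 mm⁴.
Top flange (beyond web): 91 × 18, A = 1 638 mm², y = 251 mm, Ī = 44 226 mm⁴.
Bottom flange (beyond web): 91 × 18, A = 1 638 mm², y = 9 mm, Ī = 44 226 mm⁴.
Centroid: ȳ = ΣA·y / ΣA = 130 mm.
Transfer each piece to the centroidal x-axis using Ī + A·d² with d = y − 130:
  web: d = 0 mm → contributes +20 505 333 mm⁴
  top flange (beyond web): d = 121 mm → contributes +24 026 184 mm⁴
  bottom flange (beyond web): d = -121 mm → contributes +24 026 184 mm⁴
Total I = 68 557 701 mm⁴.
For the y-axis: x̄ = 98 mm.
Repeating about the centroidal y-axis gives I_y = 11 349 641 mm⁴.

I_x ≈ 6.8558 × 10⁷ mm⁴, I_y ≈ 1.1350 × 10⁷ mm⁴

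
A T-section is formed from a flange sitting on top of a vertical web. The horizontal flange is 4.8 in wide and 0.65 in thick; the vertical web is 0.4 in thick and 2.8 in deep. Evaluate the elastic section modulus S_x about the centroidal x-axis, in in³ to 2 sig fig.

Break the section into simple shapes (no overlaps), measuring from the bottom-left corner of the bounding box.
Flange: 4.8 × 0.65, A = 3.12 in², y = 3.125 in, Ī = 0.1099 in⁴.
Web: 0.4 × 2.8, A = 1.12 in², y = 1.4 in, Ī = 0.7317 in⁴.
Centroid: ȳ = ΣA·y / ΣA = 2.669 in.
Transfer each piece to the centroidal x-axis using Ī + A·d² with d = y − 2.669:
  flange: d = 0.4557 in → contributes +0.7576 in⁴
  web: d = -1.269 in → contributes +2.536 in⁴
Total I = 3.294 in⁴.
Extreme fibre distance c = 2.669 in; S = I/c = 1.234 in³.

S_x ≈ 1.2 in³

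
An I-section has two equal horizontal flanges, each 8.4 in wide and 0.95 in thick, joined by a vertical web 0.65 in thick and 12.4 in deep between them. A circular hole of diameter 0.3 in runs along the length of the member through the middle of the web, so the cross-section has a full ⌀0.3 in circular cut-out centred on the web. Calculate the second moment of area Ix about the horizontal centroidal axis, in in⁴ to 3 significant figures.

Split into non-overlapping primitives; take the origin at the lower-left of the bounding box.
Bottom flange: 8.4 × 0.95, A = 7.98 in², y = 0.475 in, Ī = 0.60016 in⁴.
Web: 0.65 × 12.4, A = 8.06 in², y = 7.15 in, Ī = 103.28 in⁴.
Top flange: 8.4 × 0.95, A = 7.98 in², y = 13.825 in, Ī = 0.60016 in⁴.
Hole (subtracted): ⌀0.3, A = 0.070686 in², y = 7.15 in, Ī = 0.00039761 in⁴.
By symmetry the centroid is at mid-height, ȳ = 7.15 in.
Transfer each piece to the horizontal centroidal axis using Ī + A·d² with d = y − 7.15:
  bottom flange: d = -6.675 in → contributes +356.15 in⁴
  web: d = 0 in → contributes +103.28 in⁴
  top flange: d = 6.675 in → contributes +356.15 in⁴
  hole: d = 0 in → contributes −0.00039761 in⁴
Total I = 815.58 in⁴.

Ix ≈ 816 in⁴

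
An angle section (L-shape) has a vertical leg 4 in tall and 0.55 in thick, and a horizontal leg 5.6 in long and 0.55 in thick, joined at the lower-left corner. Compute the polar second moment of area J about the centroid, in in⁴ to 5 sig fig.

J ≈ 22.239 in⁴

Decompose the section into non-overlapping parts with the origin at the bottom-left of its bounding rectangle.
Vertical leg: 0.55 × 4, A = 2.2 in², y = 2 in, Ī = 2.933333 in⁴.
Horizontal leg (remainder): 5.05 × 0.55, A = 2.7775 in², y = 0.275 in, Ī = 0.07001615 in⁴.
Centroid: ȳ = ΣA·y / ΣA = 1.037431 in.
Transfer each piece to the centroidal x-axis using Ī + A·d² with d = y − 1.037431:
  vertical leg: d = 0.9625691 in → contributes +4.97172 in⁴
  horizontal leg (remainder): d = -0.7624309 in → contributes +1.684579 in⁴
Total I = 6.656299 in⁴.
For the y-axis: x̄ = 1.837431 in.
Repeating about the centroidal y-axis gives I_y = 15.5828 in⁴.
Polar second moment: J = I_x + I_y = 22.2391 in⁴.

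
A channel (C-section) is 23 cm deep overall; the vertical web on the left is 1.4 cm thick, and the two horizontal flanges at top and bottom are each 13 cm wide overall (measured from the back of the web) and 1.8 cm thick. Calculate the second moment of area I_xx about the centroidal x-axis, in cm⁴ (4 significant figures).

Split into non-overlapping primitives; take the origin at the lower-left of the bounding box.
Web: 1.4 × 23, A = 32.2 cm², y = 11.5 cm, Ī = 1419.48 cm⁴.
Top flange (beyond web): 11.6 × 1.8, A = 20.88 cm², y = 22.1 cm, Ī = 5.6376 cm⁴.
Bottom flange (beyond web): 11.6 × 1.8, A = 20.88 cm², y = 0.9 cm, Ī = 5.6376 cm⁴.
By symmetry the centroid is at mid-height, ȳ = 11.5 cm.
Transfer each piece to the centroidal x-axis using Ī + A·d² with d = y − 11.5:
  web: d = 0 cm → contributes +1419.48 cm⁴
  top flange (beyond web): d = 10.6 cm → contributes +2351.71 cm⁴
  bottom flange (beyond web): d = -10.6 cm → contributes +2351.71 cm⁴
Total I = 6122.91 cm⁴.

I_xx ≈ 6123 cm⁴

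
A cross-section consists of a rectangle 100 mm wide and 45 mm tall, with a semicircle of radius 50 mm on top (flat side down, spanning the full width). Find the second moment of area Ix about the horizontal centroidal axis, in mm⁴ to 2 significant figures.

Break the section into simple shapes (no overlaps), measuring from the bottom-left corner of the bounding box.
Rectangular body: 100 × 45, A = 4 500 mm², y = 22.5 mm, Ī = 759 375 mm⁴.
Semicircular cap: semicircle r = 50, A = 3 927 mm², y = 66.22 mm, Ī = 685 981 mm⁴.
Centroid: ȳ = ΣA·y / ΣA = 42.87 mm.
Transfer each piece to the horizontal centroidal axis using Ī + A·d² with d = y − 42.87:
  rectangular body: d = -20.37 mm → contributes +2 627 305 mm⁴
  semicircular cap: d = 23.35 mm → contributes +2 826 471 mm⁴
Total I = 5 453 777 mm⁴.

Ix ≈ 5.5 × 10⁶ mm⁴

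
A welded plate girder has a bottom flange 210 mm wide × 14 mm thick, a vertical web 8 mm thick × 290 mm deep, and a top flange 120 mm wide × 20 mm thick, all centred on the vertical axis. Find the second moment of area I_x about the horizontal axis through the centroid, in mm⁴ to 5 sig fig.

I_x ≈ 1.4124 × 10⁸ mm⁴

Decompose the section into non-overlapping parts with the origin at the bottom-left of its bounding rectangle.
Bottom plate: 210 × 14, A = 2 940 mm², y = 7 mm, Ī = 48 020 mm⁴.
Web plate: 8 × 290, A = 2 320 mm², y = 159 mm, Ī = 16 259 333 mm⁴.
Top plate: 120 × 20, A = 2 400 mm², y = 314 mm, Ī = 80 000 mm⁴.
Centroid: ȳ = ΣA·y / ΣA = 149.2245 mm.
Transfer each piece to the horizontal axis through the centroid using Ī + A·d² with d = y − 149.2245:
  bottom plate: d = -142.2245 mm → contributes +59 517 813 mm⁴
  web plate: d = 9.775457 mm → contributes +16 481 032 mm⁴
  top plate: d = 164.7755 mm → contributes +65 242 283 mm⁴
Total I = 141 241 127 mm⁴.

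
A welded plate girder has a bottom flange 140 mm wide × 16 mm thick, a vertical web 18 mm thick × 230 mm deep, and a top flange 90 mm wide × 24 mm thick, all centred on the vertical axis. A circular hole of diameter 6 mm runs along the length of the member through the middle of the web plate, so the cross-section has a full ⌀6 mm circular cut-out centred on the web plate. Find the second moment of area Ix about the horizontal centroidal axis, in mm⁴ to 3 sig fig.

Ix ≈ 8.71 × 10⁷ mm⁴

Decompose the section into non-overlapping parts with the origin at the bottom-left of its bounding rectangle.
Bottom plate: 140 × 16, A = 2 240 mm², y = 8 mm, Ī = 47 787 mm⁴.
Web plate: 18 × 230, A = 4 140 mm², y = 131 mm, Ī = 18 250 500 mm⁴.
Top plate: 90 × 24, A = 2 160 mm², y = 258 mm, Ī = 103 680 mm⁴.
Hole (subtracted): ⌀6, A = 28.274 mm², y = 131 mm, Ī = 63.617 mm⁴.
Centroid: ȳ = ΣA·y / ΣA = 130.86 mm.
Transfer each piece to the horizontal centroidal axis using Ī + A·d² with d = y − 130.86:
  bottom plate: d = -122.86 mm → contributes +33 859 104 mm⁴
  web plate: d = 0.14098 mm → contributes +18 250 582 mm⁴
  top plate: d = 127.14 mm → contributes +35 019 711 mm⁴
  hole: d = 0.14098 mm → contributes −64.179 mm⁴
Total I = 87 129 334 mm⁴.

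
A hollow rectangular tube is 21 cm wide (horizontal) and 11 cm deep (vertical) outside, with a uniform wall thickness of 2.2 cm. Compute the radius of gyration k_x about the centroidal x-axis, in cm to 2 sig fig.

Break the section into simple shapes (no overlaps), measuring from the bottom-left corner of the bounding box.
Outer rectangle: 21 × 11, A = 231 cm², y = 5.5 cm, Ī = 2 329 cm⁴.
Inner void (subtracted): 16.6 × 6.6, A = 109.6 cm², y = 5.5 cm, Ī = 397.7 cm⁴.
By symmetry the centroid is at mid-height, ȳ = 5.5 cm.
All pieces are centred on the centroidal x-axis, so I = ΣĪ (holes subtracted) = 1 932 cm⁴.
Radius of gyration: k = √(I/A) = √(1 932 / 121.4) = 3.988 cm.

k_x ≈ 4.0 cm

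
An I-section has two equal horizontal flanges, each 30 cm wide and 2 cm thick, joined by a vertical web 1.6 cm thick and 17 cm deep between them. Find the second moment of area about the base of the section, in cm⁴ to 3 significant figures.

I_base ≈ 2.78 × 10⁴ cm⁴

Split into non-overlapping primitives; take the origin at the lower-left of the bounding box.
Bottom flange: 30 × 2, A = 60 cm², y = 1 cm, Ī = 20 cm⁴.
Web: 1.6 × 17, A = 27.2 cm², y = 10.5 cm, Ī = 655.07 cm⁴.
Top flange: 30 × 2, A = 60 cm², y = 20 cm, Ī = 20 cm⁴.
Transfer each piece to a horizontal axis along the bottom face using Ī + A·d² with d = y − 0:
  bottom flange: d = 1 cm → contributes +80 cm⁴
  web: d = 10.5 cm → contributes +3653.9 cm⁴
  top flange: d = 20 cm → contributes +24 020 cm⁴
Total I = 27 754 cm⁴.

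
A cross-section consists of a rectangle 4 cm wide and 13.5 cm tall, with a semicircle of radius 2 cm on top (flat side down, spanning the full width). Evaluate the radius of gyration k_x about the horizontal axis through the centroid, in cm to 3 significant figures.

Treat the section as a set of non-overlapping primitives; coordinates are from the bounding-box lower-left.
Rectangular body: 4 × 13.5, A = 54 cm², y = 6.75 cm, Ī = 820.13 cm⁴.
Semicircular cap: semicircle r = 2, A = 6.2832 cm², y = 14.349 cm, Ī = 1.7561 cm⁴.
Centroid: ȳ = ΣA·y / ΣA = 7.542 cm.
Transfer each piece to the horizontal axis through the centroid using Ī + A·d² with d = y − 7.542:
  rectangular body: d = -0.79201 cm → contributes +854 cm⁴
  semicircular cap: d = 6.8068 cm → contributes +292.87 cm⁴
Total I = 1146.9 cm⁴.
Radius of gyration: k = √(I/A) = √(1146.9 / 60.283) = 4.3617 cm.

k_x ≈ 4.36 cm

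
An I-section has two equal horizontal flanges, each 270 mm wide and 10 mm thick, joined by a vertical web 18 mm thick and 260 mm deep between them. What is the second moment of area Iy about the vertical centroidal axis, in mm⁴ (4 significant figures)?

Break the section into simple shapes (no overlaps), measuring from the bottom-left corner of the bounding box.
Bottom flange: 270 × 10, A = 2 700 mm², x = 135 mm, Ī = 16 402 500 mm⁴.
Web: 18 × 260, A = 4 680 mm², x = 135 mm, Ī = 126 360 mm⁴.
Top flange: 270 × 10, A = 2 700 mm², x = 135 mm, Ī = 16 402 500 mm⁴.
By symmetry the centroid is at mid-width, x̄ = 135 mm.
All pieces are centred on the vertical centroidal axis, so I = ΣĪ = 32 931 360 mm⁴.

Iy ≈ 3.293 × 10⁷ mm⁴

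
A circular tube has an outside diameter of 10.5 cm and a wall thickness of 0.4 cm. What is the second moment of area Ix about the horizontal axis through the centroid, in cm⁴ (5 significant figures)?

Split into non-overlapping primitives; take the origin at the lower-left of the bounding box.
Outer circle: ⌀10.5, A = 86.59015 cm², y = 5.25 cm, Ī = 596.6602 cm⁴.
Bore (subtracted): ⌀9.7, A = 73.89811 cm², y = 5.25 cm, Ī = 434.5671 cm⁴.
By symmetry the centroid is at mid-height, ȳ = 5.25 cm.
All pieces are centred on the horizontal axis through the centroid, so I = ΣĪ (holes subtracted) = 162.0931 cm⁴.

Ix ≈ 162.09 cm⁴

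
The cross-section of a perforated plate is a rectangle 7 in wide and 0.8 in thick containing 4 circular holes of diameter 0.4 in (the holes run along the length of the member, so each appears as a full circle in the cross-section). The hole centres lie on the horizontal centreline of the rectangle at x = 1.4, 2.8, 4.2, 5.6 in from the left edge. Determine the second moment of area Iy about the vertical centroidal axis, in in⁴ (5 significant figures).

Iy ≈ 21.630 in⁴

Split into non-overlapping primitives; take the origin at the lower-left of the bounding box.
Plate: 7 × 0.8, A = 5.6 in², x = 3.5 in, Ī = 22.86667 in⁴.
Hole 1 (subtracted): ⌀0.4, A = 0.1256637 in², x = 1.4 in, Ī = 0.001256637 in⁴.
Hole 2 (subtracted): ⌀0.4, A = 0.1256637 in², x = 2.8 in, Ī = 0.001256637 in⁴.
Hole 3 (subtracted): ⌀0.4, A = 0.1256637 in², x = 4.2 in, Ī = 0.001256637 in⁴.
Hole 4 (subtracted): ⌀0.4, A = 0.1256637 in², x = 5.6 in, Ī = 0.001256637 in⁴.
By symmetry the centroid is at mid-width, x̄ = 3.5 in.
Transfer each piece to the vertical centroidal axis using Ī + A·d² with d = x − 3.5:
  plate: d = 0 in → contributes +22.86667 in⁴
  hole 1: d = -2.1 in → contributes −0.5554336 in⁴
  hole 2: d = -0.7 in → contributes −0.06283185 in⁴
  hole 3: d = 0.7 in → contributes −0.06283185 in⁴
  hole 4: d = 2.1 in → contributes −0.5554336 in⁴
Total I = 21.63014 in⁴.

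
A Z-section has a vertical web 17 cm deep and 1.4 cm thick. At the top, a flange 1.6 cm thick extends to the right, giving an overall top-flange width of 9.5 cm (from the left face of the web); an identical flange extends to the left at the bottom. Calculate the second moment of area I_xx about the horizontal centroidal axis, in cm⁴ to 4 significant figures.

Treat the section as a set of non-overlapping primitives; coordinates are from the bounding-box lower-left.
Web: 1.4 × 17, A = 23.8 cm², y = 8.5 cm, Ī = 573.183 cm⁴.
Top flange (beyond web): 8.1 × 1.6, A = 12.96 cm², y = 16.2 cm, Ī = 2.7648 cm⁴.
Bottom flange (beyond web): 8.1 × 1.6, A = 12.96 cm², y = 0.8 cm, Ī = 2.7648 cm⁴.
Centroid: ȳ = ΣA·y / ΣA = 8.5 cm.
Transfer each piece to the horizontal centroidal axis using Ī + A·d² with d = y − 8.5:
  web: d = 0 cm → contributes +573.183 cm⁴
  top flange (beyond web): d = 7.7 cm → contributes +771.163 cm⁴
  bottom flange (beyond web): d = -7.7 cm → contributes +771.163 cm⁴
Total I = 2115.51 cm⁴.

I_xx ≈ 2116 cm⁴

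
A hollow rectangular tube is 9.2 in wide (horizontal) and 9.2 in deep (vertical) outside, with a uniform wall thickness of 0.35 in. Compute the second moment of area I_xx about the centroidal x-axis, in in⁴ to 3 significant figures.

I_xx ≈ 162 in⁴

Decompose the section into non-overlapping parts with the origin at the bottom-left of its bounding rectangle.
Outer rectangle: 9.2 × 9.2, A = 84.64 in², y = 4.6 in, Ī = 596.99 in⁴.
Inner void (subtracted): 8.5 × 8.5, A = 72.25 in², y = 4.6 in, Ī = 435.01 in⁴.
By symmetry the centroid is at mid-height, ȳ = 4.6 in.
All pieces are centred on the centroidal x-axis, so I = ΣĪ (holes subtracted) = 161.99 in⁴.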